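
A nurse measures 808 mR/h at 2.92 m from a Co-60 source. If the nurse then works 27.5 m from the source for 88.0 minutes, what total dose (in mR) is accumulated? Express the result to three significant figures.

Applying the 1/r² law, rate at 27.5 m:
808 × (2.92/27.5)² = 808 × 0.01127 = 9.106 mR/h.
Dose = rate × time = 9.106 mR/h × 1.467 h = 13.36 mR.

13.4 mR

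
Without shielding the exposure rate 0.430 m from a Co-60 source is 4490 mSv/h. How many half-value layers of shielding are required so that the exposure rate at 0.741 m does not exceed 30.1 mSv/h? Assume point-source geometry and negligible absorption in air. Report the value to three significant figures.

At 0.741 m, distance alone gives 4490 × (0.430/0.741)² = 4490 × 0.3367 = 1512 mSv/h.
Further attenuation needed: 1512/30.1 = 50.23.
n = log₂(50.23) = 5.650 half-value layers.

5.65 half-value layers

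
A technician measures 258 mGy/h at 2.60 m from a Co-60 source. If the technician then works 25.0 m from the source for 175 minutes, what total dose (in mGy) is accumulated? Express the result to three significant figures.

8.14 mGy

Using I₁d₁² = I₂d₂², rate at 25.0 m:
(2.60/25.0)² = 0.01082, so 258 × 0.01082 = 2.792 mGy/h.
Dose = rate × time = 2.792 mGy/h × 2.917 h = 8.144 mGy.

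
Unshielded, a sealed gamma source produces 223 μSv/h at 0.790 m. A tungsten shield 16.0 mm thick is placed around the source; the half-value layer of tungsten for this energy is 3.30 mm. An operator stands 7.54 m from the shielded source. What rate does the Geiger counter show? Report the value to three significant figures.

Distance alone: 223 × (0.790/7.54)² = 223 × 0.01098 = 2.449 μSv/h.
Shield: 16.0/3.30 = 4.848 half-value layers → attenuation 2^(−4.848) = 0.03472.
Combined: 2.449 × 0.03472 = 0.08503 μSv/h.

0.0850 μSv/h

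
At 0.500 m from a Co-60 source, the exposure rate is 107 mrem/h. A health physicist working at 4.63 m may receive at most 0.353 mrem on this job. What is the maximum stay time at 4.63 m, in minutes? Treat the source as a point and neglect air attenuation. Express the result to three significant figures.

17.0 min

Using I₁d₁² = I₂d₂², rate at 4.63 m:
107 × (0.500/4.63)² = 107 × 0.01166 = 1.248 mrem/h.
Stay time = 0.353 mrem ÷ 1.248 mrem/h = 0.2829 h = 16.97 min.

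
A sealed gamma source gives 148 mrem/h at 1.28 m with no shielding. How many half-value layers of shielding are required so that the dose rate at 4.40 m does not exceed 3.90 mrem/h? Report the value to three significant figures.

At 4.40 m, distance alone gives (1.28/4.40)² = 0.08463, so 148 × 0.08463 = 12.53 mrem/h.
Further attenuation needed: 12.53/3.90 = 3.213.
n = log₂(3.213) = 1.684 half-value layers.

1.68 half-value layers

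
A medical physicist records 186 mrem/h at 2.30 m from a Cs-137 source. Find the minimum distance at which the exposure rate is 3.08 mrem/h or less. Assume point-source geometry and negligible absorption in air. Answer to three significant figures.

Using I₁d₁² = I₂d₂², d₂ = d₁·√(I₁/I₂).
I₁/I₂ = 186/3.08 = 60.39, so d₂ = 2.30 × √60.39 = 17.87 m.

17.9 m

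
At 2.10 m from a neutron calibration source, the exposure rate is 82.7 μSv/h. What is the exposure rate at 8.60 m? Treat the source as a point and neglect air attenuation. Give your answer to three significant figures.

4.93 μSv/h

Intensity scales as (d₁/d₂)², so the rate at 8.60 m is
82.7 × (2.10/8.60)² = 82.7 × 0.05963 = 4.931 μSv/h.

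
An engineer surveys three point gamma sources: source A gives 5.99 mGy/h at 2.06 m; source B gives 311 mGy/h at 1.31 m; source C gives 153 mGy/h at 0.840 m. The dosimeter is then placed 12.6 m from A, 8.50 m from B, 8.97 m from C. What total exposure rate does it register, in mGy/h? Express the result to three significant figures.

Each source contributes Iᵢ·(dᵢ/rᵢ)²; contributions add.
A: 5.99 × (2.06/12.6)² = 0.1601 mGy/h
B: 311 × (1.31/8.50)² = 7.387 mGy/h
C: 153 × (0.840/8.97)² = 1.342 mGy/h
Total = 0.1601 + 7.387 + 1.342 = 8.889 mGy/h.

8.89 mGy/h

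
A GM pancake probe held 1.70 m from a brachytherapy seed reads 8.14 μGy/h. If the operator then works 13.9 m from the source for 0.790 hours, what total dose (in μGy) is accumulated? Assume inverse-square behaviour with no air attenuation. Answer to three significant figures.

0.0962 μGy

Using I₁d₁² = I₂d₂², rate at 13.9 m:
(1.70/13.9)² = 0.01496, so 8.14 × 0.01496 = 0.1218 μGy/h.
Dose = rate × time = 0.1218 μGy/h × 0.7900 h = 0.09622 μGy.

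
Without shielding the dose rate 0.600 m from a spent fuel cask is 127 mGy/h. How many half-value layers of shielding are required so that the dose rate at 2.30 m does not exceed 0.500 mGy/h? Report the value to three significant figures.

4.11 half-value layers

At 2.30 m, distance alone gives (0.600/2.30)² = 0.06805, so 127 × 0.06805 = 8.642 mGy/h.
Further attenuation needed: 8.642/0.500 = 17.28.
n = log₂(17.28) = 4.111 half-value layers.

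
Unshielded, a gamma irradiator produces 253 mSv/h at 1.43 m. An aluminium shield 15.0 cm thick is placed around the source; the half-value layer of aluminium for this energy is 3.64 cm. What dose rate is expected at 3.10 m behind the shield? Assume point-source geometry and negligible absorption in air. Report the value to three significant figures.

Distance alone: (1.43/3.10)² = 0.2128, so 253 × 0.2128 = 53.84 mSv/h.
Shield: 15.0/3.64 = 4.121 half-value layers → attenuation 2^(−4.121) = 0.05747.
Combined: 53.84 × 0.05747 = 3.094 mSv/h.

3.09 mSv/h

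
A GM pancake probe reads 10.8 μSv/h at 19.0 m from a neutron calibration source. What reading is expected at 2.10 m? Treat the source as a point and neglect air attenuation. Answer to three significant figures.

By the inverse-square law, the rate at 2.10 m is
10.8 × (19.0/2.10)² = 10.8 × 81.86 = 884.1 μSv/h.

884 μSv/h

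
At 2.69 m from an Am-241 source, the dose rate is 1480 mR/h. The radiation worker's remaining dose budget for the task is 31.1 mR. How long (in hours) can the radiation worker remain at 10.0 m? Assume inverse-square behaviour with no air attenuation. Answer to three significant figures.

0.290 h

Since intensity falls as 1/r², rate at 10.0 m:
1480 × (2.69/10.0)² = 1480 × 0.07236 = 107.1 mR/h.
Stay time = 31.1 mR ÷ 107.1 mR/h = 0.2904 h.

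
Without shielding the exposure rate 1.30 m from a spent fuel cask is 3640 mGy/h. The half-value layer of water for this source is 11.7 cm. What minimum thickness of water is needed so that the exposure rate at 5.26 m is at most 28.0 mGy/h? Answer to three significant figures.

35.0 cm

At 5.26 m, distance alone gives (1.30/5.26)² = 0.06108, so 3640 × 0.06108 = 222.3 mGy/h.
Further attenuation needed: 222.3/28.0 = 7.939.
n = log₂(7.939) = 2.989 half-value layers.
Thickness = 2.989 × 11.7 cm = 34.97 cm.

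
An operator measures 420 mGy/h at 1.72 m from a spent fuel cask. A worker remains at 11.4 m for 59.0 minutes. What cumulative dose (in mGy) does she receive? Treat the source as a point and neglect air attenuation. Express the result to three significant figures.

By the inverse-square law, rate at 11.4 m:
420 × (1.72/11.4)² = 420 × 0.02276 = 9.559 mGy/h.
Dose = rate × time = 9.559 mGy/h × 0.9833 h = 9.399 mGy.

9.40 mGy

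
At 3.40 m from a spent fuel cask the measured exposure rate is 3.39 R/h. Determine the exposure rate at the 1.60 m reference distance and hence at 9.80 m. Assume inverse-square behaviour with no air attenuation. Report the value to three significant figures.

Using I₁d₁² = I₂d₂²,
At 1.60 m: (3.40/1.60)² = 4.516, so 3.39 × 4.516 = 15.31 R/h
At 9.80 m: (1.60/9.80)² = 0.02666, so 15.31 × 0.02666 = 0.4082 R/h.

15.3 R/h; 0.408 R/h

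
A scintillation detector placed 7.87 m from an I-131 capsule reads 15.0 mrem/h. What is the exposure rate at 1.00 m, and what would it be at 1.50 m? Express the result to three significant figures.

By the inverse-square law,
At 1.00 m: (7.87/1.00)² = 61.94, so 15.0 × 61.94 = 929.1 mrem/h
At 1.50 m: 929.1 × (1.00/1.50)² = 929.1 × 0.4444 = 412.9 mrem/h.

929 mrem/h; 413 mrem/h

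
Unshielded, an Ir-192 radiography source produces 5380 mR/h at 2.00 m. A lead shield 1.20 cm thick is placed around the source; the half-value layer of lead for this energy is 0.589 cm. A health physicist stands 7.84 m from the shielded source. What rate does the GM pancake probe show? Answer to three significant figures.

Distance alone: 5380 × (2.00/7.84)² = 5380 × 0.06508 = 350.1 mR/h.
Shield: 1.20/0.589 = 2.037 half-value layers → attenuation 2^(−2.037) = 0.2437.
Combined: 350.1 × 0.2437 = 85.32 mR/h.

85.3 mR/h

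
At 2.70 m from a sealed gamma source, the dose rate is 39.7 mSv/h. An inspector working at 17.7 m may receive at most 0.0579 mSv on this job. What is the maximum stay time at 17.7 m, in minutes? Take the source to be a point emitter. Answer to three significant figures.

3.76 min

Since intensity falls as 1/r², rate at 17.7 m:
(2.70/17.7)² = 0.02327, so 39.7 × 0.02327 = 0.9238 mSv/h.
Stay time = 0.0579 mSv ÷ 0.9238 mSv/h = 0.06268 h = 3.761 min.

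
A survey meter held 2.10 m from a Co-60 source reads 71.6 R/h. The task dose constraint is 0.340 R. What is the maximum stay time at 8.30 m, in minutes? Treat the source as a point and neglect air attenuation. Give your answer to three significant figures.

4.45 min

By the inverse-square law, rate at 8.30 m:
(2.10/8.30)² = 0.06402, so 71.6 × 0.06402 = 4.584 R/h.
Stay time = 0.340 R ÷ 4.584 R/h = 0.07417 h = 4.450 min.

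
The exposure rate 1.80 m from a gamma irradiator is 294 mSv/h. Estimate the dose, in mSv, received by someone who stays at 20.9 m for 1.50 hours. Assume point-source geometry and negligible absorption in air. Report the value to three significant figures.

Applying the 1/r² law, rate at 20.9 m:
294 × (1.80/20.9)² = 294 × 0.007417 = 2.181 mSv/h.
Dose = rate × time = 2.181 mSv/h × 1.500 h = 3.272 mSv.

3.27 mSv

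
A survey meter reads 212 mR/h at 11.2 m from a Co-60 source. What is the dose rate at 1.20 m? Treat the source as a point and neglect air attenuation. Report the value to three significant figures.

Intensity scales as (d₁/d₂)², so the rate at 1.20 m is
212 × (11.2/1.20)² = 212 × 87.11 = 18470 mR/h.

18500 mR/h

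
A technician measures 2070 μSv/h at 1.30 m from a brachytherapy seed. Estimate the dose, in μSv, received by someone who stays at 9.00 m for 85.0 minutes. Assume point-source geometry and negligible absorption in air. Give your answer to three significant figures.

61.2 μSv

By the inverse-square law, rate at 9.00 m:
2070 × (1.30/9.00)² = 2070 × 0.02086 = 43.18 μSv/h.
Dose = rate × time = 43.18 μSv/h × 1.417 h = 61.19 μSv.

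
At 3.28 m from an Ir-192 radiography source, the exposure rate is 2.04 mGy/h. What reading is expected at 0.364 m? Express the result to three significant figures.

166 mGy/h

Applying the 1/r² law, the rate at 0.364 m is
(3.28/0.364)² = 81.20, so 2.04 × 81.20 = 165.6 mGy/h.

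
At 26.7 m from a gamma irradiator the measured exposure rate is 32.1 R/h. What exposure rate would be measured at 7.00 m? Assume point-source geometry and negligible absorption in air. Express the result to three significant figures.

467 R/h

Since intensity falls as 1/r², scaling from 26.7 m to 7.00 m:
(26.7/7.00)² = 14.55, so 32.1 × 14.55 = 467.1 R/h.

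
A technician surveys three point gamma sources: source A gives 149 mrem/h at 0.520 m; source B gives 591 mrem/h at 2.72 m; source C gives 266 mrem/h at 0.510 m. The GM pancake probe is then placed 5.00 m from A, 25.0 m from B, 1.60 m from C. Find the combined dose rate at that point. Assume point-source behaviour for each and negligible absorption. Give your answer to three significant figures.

By superposition, sum each source's inverse-square contribution:
A: 149 × (0.520/5.00)² = 1.612 mrem/h
B: 591 × (2.72/25.0)² = 6.996 mrem/h
C: 266 × (0.510/1.60)² = 27.03 mrem/h
Total = 1.612 + 6.996 + 27.03 = 35.64 mrem/h.

35.6 mrem/h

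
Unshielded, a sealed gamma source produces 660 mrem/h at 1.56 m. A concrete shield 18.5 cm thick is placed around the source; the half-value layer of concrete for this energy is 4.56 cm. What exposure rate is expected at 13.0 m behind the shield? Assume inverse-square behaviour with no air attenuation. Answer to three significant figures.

0.571 mrem/h

Distance alone: (1.56/13.0)² = 0.01440, so 660 × 0.01440 = 9.504 mrem/h.
Shield: 18.5/4.56 = 4.057 half-value layers → attenuation 2^(−4.057) = 0.06008.
Combined: 9.504 × 0.06008 = 0.5710 mrem/h.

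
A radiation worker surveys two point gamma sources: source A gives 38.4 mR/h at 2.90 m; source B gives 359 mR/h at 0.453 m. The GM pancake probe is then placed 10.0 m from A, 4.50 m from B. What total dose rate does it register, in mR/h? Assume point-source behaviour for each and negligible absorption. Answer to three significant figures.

Each source contributes Iᵢ·(dᵢ/rᵢ)²; contributions add.
A: 38.4 × (2.90/10.0)² = 3.229 mR/h
B: 359 × (0.453/4.50)² = 3.638 mR/h
Total = 3.229 + 3.638 = 6.867 mR/h.

6.87 mR/h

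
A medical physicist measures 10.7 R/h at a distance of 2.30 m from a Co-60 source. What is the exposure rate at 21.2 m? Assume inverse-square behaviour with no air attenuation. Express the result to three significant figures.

Intensity scales as (d₁/d₂)², so the rate at 21.2 m is
10.7 × (2.30/21.2)² = 10.7 × 0.01177 = 0.1259 R/h.

0.126 R/h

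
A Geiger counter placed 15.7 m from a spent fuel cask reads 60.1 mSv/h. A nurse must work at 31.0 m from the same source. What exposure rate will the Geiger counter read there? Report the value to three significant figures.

15.4 mSv/h

Intensity scales as (d₁/d₂)², so scaling from 15.7 m to 31.0 m:
(15.7/31.0)² = 0.2565, so 60.1 × 0.2565 = 15.42 mSv/h.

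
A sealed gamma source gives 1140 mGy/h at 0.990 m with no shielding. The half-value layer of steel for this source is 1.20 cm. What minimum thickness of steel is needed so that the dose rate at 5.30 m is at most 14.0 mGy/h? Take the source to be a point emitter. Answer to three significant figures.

1.81 cm

At 5.30 m, distance alone gives 1140 × (0.990/5.30)² = 1140 × 0.03489 = 39.77 mGy/h.
Further attenuation needed: 39.77/14.0 = 2.841.
n = log₂(2.841) = 1.506 half-value layers.
Thickness = 1.506 × 1.20 cm = 1.807 cm.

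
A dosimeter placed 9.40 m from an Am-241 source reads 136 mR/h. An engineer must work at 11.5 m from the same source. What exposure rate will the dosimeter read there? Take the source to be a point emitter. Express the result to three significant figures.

Using I₁d₁² = I₂d₂², scaling from 9.40 m to 11.5 m:
136 × (9.40/11.5)² = 136 × 0.6681 = 90.86 mR/h.

90.9 mR/h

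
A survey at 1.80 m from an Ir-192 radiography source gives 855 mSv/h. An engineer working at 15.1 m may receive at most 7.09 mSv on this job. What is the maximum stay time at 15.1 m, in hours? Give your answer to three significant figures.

Applying the 1/r² law, rate at 15.1 m:
855 × (1.80/15.1)² = 855 × 0.01421 = 12.15 mSv/h.
Stay time = 7.09 mSv ÷ 12.15 mSv/h = 0.5835 h.

0.584 h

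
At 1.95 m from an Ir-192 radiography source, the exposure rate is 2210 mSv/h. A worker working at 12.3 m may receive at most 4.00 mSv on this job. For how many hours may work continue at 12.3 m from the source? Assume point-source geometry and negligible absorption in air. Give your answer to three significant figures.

By the inverse-square law, rate at 12.3 m:
2210 × (1.95/12.3)² = 2210 × 0.02513 = 55.54 mSv/h.
Stay time = 4.00 mSv ÷ 55.54 mSv/h = 0.07202 h.

0.0720 h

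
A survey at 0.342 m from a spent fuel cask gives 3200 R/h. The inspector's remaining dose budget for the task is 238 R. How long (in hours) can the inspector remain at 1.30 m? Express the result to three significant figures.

By the inverse-square law, rate at 1.30 m:
(0.342/1.30)² = 0.06921, so 3200 × 0.06921 = 221.5 R/h.
Stay time = 238 R ÷ 221.5 R/h = 1.074 h.

1.07 h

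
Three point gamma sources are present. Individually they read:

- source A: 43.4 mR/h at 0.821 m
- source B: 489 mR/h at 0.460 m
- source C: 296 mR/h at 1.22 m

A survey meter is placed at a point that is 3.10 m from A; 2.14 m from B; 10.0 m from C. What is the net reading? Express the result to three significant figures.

30.0 mR/h

By superposition, sum each source's inverse-square contribution:
A: 43.4 × (0.821/3.10)² = 3.044 mR/h
B: 489 × (0.460/2.14)² = 22.59 mR/h
C: 296 × (1.22/10.0)² = 4.406 mR/h
Total = 3.044 + 22.59 + 4.406 = 30.04 mR/h.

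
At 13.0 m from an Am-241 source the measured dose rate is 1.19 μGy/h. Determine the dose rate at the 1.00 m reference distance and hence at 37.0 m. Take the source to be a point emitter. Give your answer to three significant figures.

201 μGy/h; 0.147 μGy/h

Using I₁d₁² = I₂d₂²,
At 1.00 m: 1.19 × (13.0/1.00)² = 1.19 × 169.0 = 201.1 μGy/h
At 37.0 m: (1.00/37.0)² = 0.0007305, so 201.1 × 0.0007305 = 0.1469 μGy/h.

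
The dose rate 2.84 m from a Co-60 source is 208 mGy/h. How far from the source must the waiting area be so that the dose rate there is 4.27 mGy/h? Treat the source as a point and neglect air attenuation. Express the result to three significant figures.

19.8 m

Applying the 1/r² law, d₂ = d₁·√(I₁/I₂).
I₁/I₂ = 208/4.27 = 48.71, so d₂ = 2.84 × √48.71 = 19.82 m.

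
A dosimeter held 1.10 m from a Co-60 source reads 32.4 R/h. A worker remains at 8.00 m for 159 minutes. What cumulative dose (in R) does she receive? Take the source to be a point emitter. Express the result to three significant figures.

1.62 R

Since intensity falls as 1/r², rate at 8.00 m:
32.4 × (1.10/8.00)² = 32.4 × 0.01891 = 0.6127 R/h.
Dose = rate × time = 0.6127 R/h × 2.650 h = 1.624 R.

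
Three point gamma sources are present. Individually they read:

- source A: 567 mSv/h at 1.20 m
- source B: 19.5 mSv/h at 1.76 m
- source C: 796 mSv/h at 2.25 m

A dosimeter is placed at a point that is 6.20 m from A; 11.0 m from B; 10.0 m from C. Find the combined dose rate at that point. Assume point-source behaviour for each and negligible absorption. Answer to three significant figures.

62.0 mSv/h

By superposition, sum each source's inverse-square contribution:
A: 567 × (1.20/6.20)² = 21.24 mSv/h
B: 19.5 × (1.76/11.0)² = 0.4992 mSv/h
C: 796 × (2.25/10.0)² = 40.30 mSv/h
Total = 21.24 + 0.4992 + 40.30 = 62.04 mSv/h.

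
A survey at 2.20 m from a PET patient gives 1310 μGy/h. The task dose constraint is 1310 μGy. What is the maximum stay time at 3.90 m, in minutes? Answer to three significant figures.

Applying the 1/r² law, rate at 3.90 m:
(2.20/3.90)² = 0.3182, so 1310 × 0.3182 = 416.8 μGy/h.
Stay time = 1310 μGy ÷ 416.8 μGy/h = 3.143 h = 188.6 min.

189 min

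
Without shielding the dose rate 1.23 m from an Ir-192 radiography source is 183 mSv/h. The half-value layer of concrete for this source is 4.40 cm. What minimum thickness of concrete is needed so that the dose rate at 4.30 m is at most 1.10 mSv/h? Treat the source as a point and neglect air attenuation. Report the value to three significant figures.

At 4.30 m, distance alone gives 183 × (1.23/4.30)² = 183 × 0.08182 = 14.97 mSv/h.
Further attenuation needed: 14.97/1.10 = 13.61.
n = log₂(13.61) = 3.767 half-value layers.
Thickness = 3.767 × 4.40 cm = 16.57 cm.

16.6 cm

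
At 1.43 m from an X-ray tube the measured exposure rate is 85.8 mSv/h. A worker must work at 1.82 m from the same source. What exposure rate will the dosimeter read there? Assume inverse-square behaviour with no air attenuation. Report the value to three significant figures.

53.0 mSv/h

Intensity scales as (d₁/d₂)², so scaling from 1.43 m to 1.82 m:
(1.43/1.82)² = 0.6173, so 85.8 × 0.6173 = 52.96 mSv/h.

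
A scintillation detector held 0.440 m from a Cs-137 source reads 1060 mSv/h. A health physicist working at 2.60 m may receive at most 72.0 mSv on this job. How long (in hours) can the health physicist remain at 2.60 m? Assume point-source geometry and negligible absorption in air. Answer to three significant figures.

Using I₁d₁² = I₂d₂², rate at 2.60 m:
(0.440/2.60)² = 0.02864, so 1060 × 0.02864 = 30.36 mSv/h.
Stay time = 72.0 mSv ÷ 30.36 mSv/h = 2.372 h.

2.37 h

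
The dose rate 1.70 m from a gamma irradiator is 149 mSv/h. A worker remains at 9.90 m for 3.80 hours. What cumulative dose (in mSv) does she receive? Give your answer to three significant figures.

16.7 mSv

Since intensity falls as 1/r², rate at 9.90 m:
149 × (1.70/9.90)² = 149 × 0.02949 = 4.394 mSv/h.
Dose = rate × time = 4.394 mSv/h × 3.800 h = 16.70 mSv.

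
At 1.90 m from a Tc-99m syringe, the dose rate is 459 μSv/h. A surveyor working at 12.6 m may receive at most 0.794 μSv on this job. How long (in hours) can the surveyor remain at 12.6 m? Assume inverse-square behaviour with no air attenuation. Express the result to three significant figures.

0.0761 h

Using I₁d₁² = I₂d₂², rate at 12.6 m:
(1.90/12.6)² = 0.02274, so 459 × 0.02274 = 10.44 μSv/h.
Stay time = 0.794 μSv ÷ 10.44 μSv/h = 0.07605 h.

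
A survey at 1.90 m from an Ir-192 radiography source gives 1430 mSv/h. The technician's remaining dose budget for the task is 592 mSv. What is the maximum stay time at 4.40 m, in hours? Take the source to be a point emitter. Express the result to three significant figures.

By the inverse-square law, rate at 4.40 m:
(1.90/4.40)² = 0.1865, so 1430 × 0.1865 = 266.7 mSv/h.
Stay time = 592 mSv ÷ 266.7 mSv/h = 2.220 h.

2.22 h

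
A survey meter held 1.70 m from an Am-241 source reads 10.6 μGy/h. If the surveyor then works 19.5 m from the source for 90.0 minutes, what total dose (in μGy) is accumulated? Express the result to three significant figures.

Applying the 1/r² law, rate at 19.5 m:
10.6 × (1.70/19.5)² = 10.6 × 0.007600 = 0.08056 μGy/h.
Dose = rate × time = 0.08056 μGy/h × 1.500 h = 0.1208 μGy.

0.121 μGy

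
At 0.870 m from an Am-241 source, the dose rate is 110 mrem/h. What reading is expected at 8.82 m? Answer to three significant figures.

1.07 mrem/h

Applying the 1/r² law, the rate at 8.82 m is
(0.870/8.82)² = 0.009730, so 110 × 0.009730 = 1.070 mrem/h.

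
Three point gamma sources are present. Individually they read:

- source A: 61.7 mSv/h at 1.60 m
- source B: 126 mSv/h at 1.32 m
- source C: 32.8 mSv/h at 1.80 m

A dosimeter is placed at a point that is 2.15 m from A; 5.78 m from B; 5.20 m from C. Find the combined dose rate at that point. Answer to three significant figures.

Each source contributes Iᵢ·(dᵢ/rᵢ)²; contributions add.
A: 61.7 × (1.60/2.15)² = 34.17 mSv/h
B: 126 × (1.32/5.78)² = 6.571 mSv/h
C: 32.8 × (1.80/5.20)² = 3.930 mSv/h
Total = 34.17 + 6.571 + 3.930 = 44.67 mSv/h.

44.7 mSv/h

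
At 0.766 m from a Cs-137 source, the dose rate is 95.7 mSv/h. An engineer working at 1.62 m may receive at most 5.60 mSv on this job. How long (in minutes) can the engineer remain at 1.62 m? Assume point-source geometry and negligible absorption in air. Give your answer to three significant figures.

Since intensity falls as 1/r², rate at 1.62 m:
95.7 × (0.766/1.62)² = 95.7 × 0.2236 = 21.40 mSv/h.
Stay time = 5.60 mSv ÷ 21.40 mSv/h = 0.2617 h = 15.70 min.

15.7 min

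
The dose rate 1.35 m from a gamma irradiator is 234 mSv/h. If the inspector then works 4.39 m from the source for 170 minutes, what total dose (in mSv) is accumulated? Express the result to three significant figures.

Applying the 1/r² law, rate at 4.39 m:
(1.35/4.39)² = 0.09457, so 234 × 0.09457 = 22.13 mSv/h.
Dose = rate × time = 22.13 mSv/h × 2.833 h = 62.69 mSv.

62.7 mSv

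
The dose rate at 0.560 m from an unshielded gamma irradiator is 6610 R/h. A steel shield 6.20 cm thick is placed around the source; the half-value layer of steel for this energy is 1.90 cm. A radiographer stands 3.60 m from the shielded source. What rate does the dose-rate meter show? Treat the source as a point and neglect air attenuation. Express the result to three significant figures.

16.7 R/h

Distance alone: 6610 × (0.560/3.60)² = 6610 × 0.02420 = 160.0 R/h.
Shield: 6.20/1.90 = 3.263 half-value layers → attenuation 2^(−3.263) = 0.1042.
Combined: 160.0 × 0.1042 = 16.67 R/h.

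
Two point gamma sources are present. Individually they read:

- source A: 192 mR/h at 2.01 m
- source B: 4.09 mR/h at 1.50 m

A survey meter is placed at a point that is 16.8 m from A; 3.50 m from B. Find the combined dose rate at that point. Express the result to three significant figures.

3.50 mR/h

By superposition, sum each source's inverse-square contribution:
A: 192 × (2.01/16.8)² = 2.748 mR/h
B: 4.09 × (1.50/3.50)² = 0.7512 mR/h
Total = 2.748 + 0.7512 = 3.499 mR/h.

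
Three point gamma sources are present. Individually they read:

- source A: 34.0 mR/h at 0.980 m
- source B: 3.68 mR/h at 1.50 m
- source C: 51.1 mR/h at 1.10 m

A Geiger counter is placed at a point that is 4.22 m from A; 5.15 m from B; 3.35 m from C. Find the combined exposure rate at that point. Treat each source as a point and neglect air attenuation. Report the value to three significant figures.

By superposition, sum each source's inverse-square contribution:
A: 34.0 × (0.980/4.22)² = 1.834 mR/h
B: 3.68 × (1.50/5.15)² = 0.3122 mR/h
C: 51.1 × (1.10/3.35)² = 5.510 mR/h
Total = 1.834 + 0.3122 + 5.510 = 7.656 mR/h.

7.66 mR/h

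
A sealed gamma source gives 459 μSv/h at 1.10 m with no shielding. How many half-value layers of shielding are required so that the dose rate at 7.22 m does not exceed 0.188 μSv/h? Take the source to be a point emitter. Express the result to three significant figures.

At 7.22 m, distance alone gives (1.10/7.22)² = 0.02321, so 459 × 0.02321 = 10.65 μSv/h.
Further attenuation needed: 10.65/0.188 = 56.65.
n = log₂(56.65) = 5.824 half-value layers.

5.82 half-value layers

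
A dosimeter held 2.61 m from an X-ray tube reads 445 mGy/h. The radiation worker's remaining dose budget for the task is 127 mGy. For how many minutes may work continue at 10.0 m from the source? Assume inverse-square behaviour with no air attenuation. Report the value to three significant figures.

By the inverse-square law, rate at 10.0 m:
(2.61/10.0)² = 0.06812, so 445 × 0.06812 = 30.31 mGy/h.
Stay time = 127 mGy ÷ 30.31 mGy/h = 4.190 h = 251.4 min.

251 min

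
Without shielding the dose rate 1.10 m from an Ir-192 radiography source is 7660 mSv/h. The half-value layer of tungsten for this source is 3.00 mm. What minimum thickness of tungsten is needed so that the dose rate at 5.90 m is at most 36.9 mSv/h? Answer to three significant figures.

8.55 mm

At 5.90 m, distance alone gives 7660 × (1.10/5.90)² = 7660 × 0.03476 = 266.3 mSv/h.
Further attenuation needed: 266.3/36.9 = 7.217.
n = log₂(7.217) = 2.851 half-value layers.
Thickness = 2.851 × 3.00 mm = 8.553 mm.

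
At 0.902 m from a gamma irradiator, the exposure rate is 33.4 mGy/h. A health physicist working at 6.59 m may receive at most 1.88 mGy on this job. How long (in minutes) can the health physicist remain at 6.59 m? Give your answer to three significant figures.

By the inverse-square law, rate at 6.59 m:
(0.902/6.59)² = 0.01873, so 33.4 × 0.01873 = 0.6256 mGy/h.
Stay time = 1.88 mGy ÷ 0.6256 mGy/h = 3.005 h = 180.3 min.

180 min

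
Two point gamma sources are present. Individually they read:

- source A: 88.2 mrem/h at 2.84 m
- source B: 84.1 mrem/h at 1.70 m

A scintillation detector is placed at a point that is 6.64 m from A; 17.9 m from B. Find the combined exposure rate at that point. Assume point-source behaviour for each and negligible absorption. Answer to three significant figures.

By superposition, sum each source's inverse-square contribution:
A: 88.2 × (2.84/6.64)² = 16.14 mrem/h
B: 84.1 × (1.70/17.9)² = 0.7586 mrem/h
Total = 16.14 + 0.7586 = 16.90 mrem/h.

16.9 mrem/h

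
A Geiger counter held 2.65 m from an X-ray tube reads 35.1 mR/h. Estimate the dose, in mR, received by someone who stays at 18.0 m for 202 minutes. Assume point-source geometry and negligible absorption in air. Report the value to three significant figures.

Since intensity falls as 1/r², rate at 18.0 m:
35.1 × (2.65/18.0)² = 35.1 × 0.02167 = 0.7606 mR/h.
Dose = rate × time = 0.7606 mR/h × 3.367 h = 2.561 mR.

2.56 mR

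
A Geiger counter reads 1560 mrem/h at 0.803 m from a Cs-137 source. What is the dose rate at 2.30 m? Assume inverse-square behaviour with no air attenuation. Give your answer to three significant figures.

190 mrem/h

Since intensity falls as 1/r², the rate at 2.30 m is
1560 × (0.803/2.30)² = 1560 × 0.1219 = 190.2 mrem/h.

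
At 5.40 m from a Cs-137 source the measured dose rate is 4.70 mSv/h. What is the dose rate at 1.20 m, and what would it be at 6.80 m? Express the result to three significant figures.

95.2 mSv/h; 2.96 mSv/h

Since intensity falls as 1/r²,
At 1.20 m: (5.40/1.20)² = 20.25, so 4.70 × 20.25 = 95.17 mSv/h
At 6.80 m: (1.20/6.80)² = 0.03114, so 95.17 × 0.03114 = 2.964 mSv/h.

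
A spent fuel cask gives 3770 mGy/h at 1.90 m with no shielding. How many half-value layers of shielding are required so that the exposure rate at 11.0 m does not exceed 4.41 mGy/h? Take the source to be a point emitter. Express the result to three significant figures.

At 11.0 m, distance alone gives 3770 × (1.90/11.0)² = 3770 × 0.02983 = 112.5 mGy/h.
Further attenuation needed: 112.5/4.41 = 25.51.
n = log₂(25.51) = 4.673 half-value layers.

4.67 half-value layers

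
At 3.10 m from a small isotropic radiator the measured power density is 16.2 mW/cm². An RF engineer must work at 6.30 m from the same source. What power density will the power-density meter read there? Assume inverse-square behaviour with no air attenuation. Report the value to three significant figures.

3.92 mW/cm²

Since intensity falls as 1/r², scaling from 3.10 m to 6.30 m:
(3.10/6.30)² = 0.2421, so 16.2 × 0.2421 = 3.922 mW/cm².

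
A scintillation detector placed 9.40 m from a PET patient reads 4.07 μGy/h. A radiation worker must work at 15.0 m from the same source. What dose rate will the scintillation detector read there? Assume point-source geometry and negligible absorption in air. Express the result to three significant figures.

Since intensity falls as 1/r², scaling from 9.40 m to 15.0 m:
(9.40/15.0)² = 0.3927, so 4.07 × 0.3927 = 1.598 μGy/h.

1.60 μGy/h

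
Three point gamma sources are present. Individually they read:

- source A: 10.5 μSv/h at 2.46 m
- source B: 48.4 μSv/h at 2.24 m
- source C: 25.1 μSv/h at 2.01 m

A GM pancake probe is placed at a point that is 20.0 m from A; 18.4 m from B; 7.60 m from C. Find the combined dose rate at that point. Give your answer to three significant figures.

Each source contributes Iᵢ·(dᵢ/rᵢ)²; contributions add.
A: 10.5 × (2.46/20.0)² = 0.1589 μSv/h
B: 48.4 × (2.24/18.4)² = 0.7173 μSv/h
C: 25.1 × (2.01/7.60)² = 1.756 μSv/h
Total = 0.1589 + 0.7173 + 1.756 = 2.632 μSv/h.

2.63 μSv/h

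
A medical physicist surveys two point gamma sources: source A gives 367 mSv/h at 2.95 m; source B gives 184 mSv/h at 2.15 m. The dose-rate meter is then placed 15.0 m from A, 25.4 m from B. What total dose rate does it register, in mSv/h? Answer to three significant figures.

Each source contributes Iᵢ·(dᵢ/rᵢ)²; contributions add.
A: 367 × (2.95/15.0)² = 14.19 mSv/h
B: 184 × (2.15/25.4)² = 1.318 mSv/h
Total = 14.19 + 1.318 = 15.51 mSv/h.

15.5 mSv/h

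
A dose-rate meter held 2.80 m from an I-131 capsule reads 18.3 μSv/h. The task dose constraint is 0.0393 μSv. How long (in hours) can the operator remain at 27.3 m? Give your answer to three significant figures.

0.204 h

Using I₁d₁² = I₂d₂², rate at 27.3 m:
(2.80/27.3)² = 0.01052, so 18.3 × 0.01052 = 0.1925 μSv/h.
Stay time = 0.0393 μSv ÷ 0.1925 μSv/h = 0.2042 h.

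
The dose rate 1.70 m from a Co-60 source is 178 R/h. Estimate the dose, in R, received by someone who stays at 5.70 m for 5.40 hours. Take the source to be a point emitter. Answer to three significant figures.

Intensity scales as (d₁/d₂)², so rate at 5.70 m:
(1.70/5.70)² = 0.08895, so 178 × 0.08895 = 15.83 R/h.
Dose = rate × time = 15.83 R/h × 5.400 h = 85.48 R.

85.5 R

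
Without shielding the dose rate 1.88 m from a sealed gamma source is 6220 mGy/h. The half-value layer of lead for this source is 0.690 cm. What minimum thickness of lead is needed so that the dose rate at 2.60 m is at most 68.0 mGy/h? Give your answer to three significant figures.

3.85 cm

At 2.60 m, distance alone gives 6220 × (1.88/2.60)² = 6220 × 0.5228 = 3252 mGy/h.
Further attenuation needed: 3252/68.0 = 47.82.
n = log₂(47.82) = 5.580 half-value layers.
Thickness = 5.580 × 0.690 cm = 3.850 cm.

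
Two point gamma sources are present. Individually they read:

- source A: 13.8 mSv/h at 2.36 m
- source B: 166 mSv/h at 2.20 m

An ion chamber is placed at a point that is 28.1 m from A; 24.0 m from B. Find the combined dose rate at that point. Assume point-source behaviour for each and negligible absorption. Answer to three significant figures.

By superposition, sum each source's inverse-square contribution:
A: 13.8 × (2.36/28.1)² = 0.09734 mSv/h
B: 166 × (2.20/24.0)² = 1.395 mSv/h
Total = 0.09734 + 1.395 = 1.492 mSv/h.

1.49 mSv/h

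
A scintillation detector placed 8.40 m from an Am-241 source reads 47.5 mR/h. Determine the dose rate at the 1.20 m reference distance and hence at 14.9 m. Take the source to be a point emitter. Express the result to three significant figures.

2330 mR/h; 15.1 mR/h

Since intensity falls as 1/r²,
At 1.20 m: (8.40/1.20)² = 49.00, so 47.5 × 49.00 = 2328 mR/h
At 14.9 m: (1.20/14.9)² = 0.006486, so 2328 × 0.006486 = 15.10 mR/h.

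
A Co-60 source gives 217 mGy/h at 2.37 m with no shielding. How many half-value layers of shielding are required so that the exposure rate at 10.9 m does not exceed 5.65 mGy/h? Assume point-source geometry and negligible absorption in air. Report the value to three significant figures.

At 10.9 m, distance alone gives 217 × (2.37/10.9)² = 217 × 0.04728 = 10.26 mGy/h.
Further attenuation needed: 10.26/5.65 = 1.816.
n = log₂(1.816) = 0.8608 half-value layers.

0.861 half-value layers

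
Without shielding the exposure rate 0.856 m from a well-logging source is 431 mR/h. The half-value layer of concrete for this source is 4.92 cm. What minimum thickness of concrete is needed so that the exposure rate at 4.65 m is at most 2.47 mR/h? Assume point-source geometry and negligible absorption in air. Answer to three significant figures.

At 4.65 m, distance alone gives 431 × (0.856/4.65)² = 431 × 0.03389 = 14.61 mR/h.
Further attenuation needed: 14.61/2.47 = 5.915.
n = log₂(5.915) = 2.564 half-value layers.
Thickness = 2.564 × 4.92 cm = 12.61 cm.

12.6 cm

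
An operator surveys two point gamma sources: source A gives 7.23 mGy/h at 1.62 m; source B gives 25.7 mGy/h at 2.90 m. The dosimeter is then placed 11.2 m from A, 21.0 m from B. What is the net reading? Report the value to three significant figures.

Each source contributes Iᵢ·(dᵢ/rᵢ)²; contributions add.
A: 7.23 × (1.62/11.2)² = 0.1513 mGy/h
B: 25.7 × (2.90/21.0)² = 0.4901 mGy/h
Total = 0.1513 + 0.4901 = 0.6414 mGy/h.

0.641 mGy/h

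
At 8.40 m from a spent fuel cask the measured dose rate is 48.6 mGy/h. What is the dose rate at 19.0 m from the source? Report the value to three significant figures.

9.50 mGy/h

Since intensity falls as 1/r², scaling from 8.40 m to 19.0 m:
48.6 × (8.40/19.0)² = 48.6 × 0.1955 = 9.501 mGy/h.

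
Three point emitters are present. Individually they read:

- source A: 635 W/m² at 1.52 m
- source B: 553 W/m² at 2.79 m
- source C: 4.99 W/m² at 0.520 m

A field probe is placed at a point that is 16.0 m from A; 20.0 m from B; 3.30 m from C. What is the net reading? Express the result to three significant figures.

16.6 W/m²

By superposition, sum each source's inverse-square contribution:
A: 635 × (1.52/16.0)² = 5.731 W/m²
B: 553 × (2.79/20.0)² = 10.76 W/m²
C: 4.99 × (0.520/3.30)² = 0.1239 W/m²
Total = 5.731 + 10.76 + 0.1239 = 16.61 W/m².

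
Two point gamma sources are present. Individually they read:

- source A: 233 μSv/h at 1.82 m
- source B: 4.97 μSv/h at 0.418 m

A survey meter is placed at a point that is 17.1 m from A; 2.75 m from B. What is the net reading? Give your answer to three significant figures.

Each source contributes Iᵢ·(dᵢ/rᵢ)²; contributions add.
A: 233 × (1.82/17.1)² = 2.639 μSv/h
B: 4.97 × (0.418/2.75)² = 0.1148 μSv/h
Total = 2.639 + 0.1148 = 2.754 μSv/h.

2.75 μSv/h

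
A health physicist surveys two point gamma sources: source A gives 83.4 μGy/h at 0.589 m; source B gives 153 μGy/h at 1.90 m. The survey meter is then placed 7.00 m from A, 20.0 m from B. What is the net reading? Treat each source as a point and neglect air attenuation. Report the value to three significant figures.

By superposition, sum each source's inverse-square contribution:
A: 83.4 × (0.589/7.00)² = 0.5905 μGy/h
B: 153 × (1.90/20.0)² = 1.381 μGy/h
Total = 0.5905 + 1.381 = 1.972 μGy/h.

1.97 μGy/h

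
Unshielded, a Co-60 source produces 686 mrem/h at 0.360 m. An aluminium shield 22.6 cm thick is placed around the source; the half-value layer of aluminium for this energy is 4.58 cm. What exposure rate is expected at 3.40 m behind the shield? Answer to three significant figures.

Distance alone: (0.360/3.40)² = 0.01121, so 686 × 0.01121 = 7.690 mrem/h.
Shield: 22.6/4.58 = 4.934 half-value layers → attenuation 2^(−4.934) = 0.03271.
Combined: 7.690 × 0.03271 = 0.2515 mrem/h.

0.252 mrem/h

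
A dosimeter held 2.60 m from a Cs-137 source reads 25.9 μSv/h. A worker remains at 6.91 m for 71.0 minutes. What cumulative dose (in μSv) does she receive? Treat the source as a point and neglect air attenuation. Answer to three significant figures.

Intensity scales as (d₁/d₂)², so rate at 6.91 m:
25.9 × (2.60/6.91)² = 25.9 × 0.1416 = 3.667 μSv/h.
Dose = rate × time = 3.667 μSv/h × 1.183 h = 4.338 μSv.

4.34 μSv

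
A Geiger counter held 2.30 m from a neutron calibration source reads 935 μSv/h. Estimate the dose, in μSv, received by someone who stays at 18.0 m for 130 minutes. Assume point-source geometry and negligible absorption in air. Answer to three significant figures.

33.1 μSv

Using I₁d₁² = I₂d₂², rate at 18.0 m:
935 × (2.30/18.0)² = 935 × 0.01633 = 15.27 μSv/h.
Dose = rate × time = 15.27 μSv/h × 2.167 h = 33.09 μSv.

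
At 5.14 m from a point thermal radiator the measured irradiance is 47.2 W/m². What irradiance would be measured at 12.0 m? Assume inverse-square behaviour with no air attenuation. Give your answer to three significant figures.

Applying the 1/r² law, scaling from 5.14 m to 12.0 m:
(5.14/12.0)² = 0.1835, so 47.2 × 0.1835 = 8.661 W/m².

8.66 W/m²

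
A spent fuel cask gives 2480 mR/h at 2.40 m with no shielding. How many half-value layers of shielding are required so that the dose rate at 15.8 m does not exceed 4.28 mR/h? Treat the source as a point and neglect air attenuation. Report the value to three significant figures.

3.74 half-value layers

At 15.8 m, distance alone gives 2480 × (2.40/15.8)² = 2480 × 0.02307 = 57.21 mR/h.
Further attenuation needed: 57.21/4.28 = 13.37.
n = log₂(13.37) = 3.741 half-value layers.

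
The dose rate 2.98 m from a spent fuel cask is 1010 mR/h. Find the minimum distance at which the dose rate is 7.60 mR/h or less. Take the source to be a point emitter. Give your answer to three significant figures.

34.4 m

By the inverse-square law, d₂ = d₁·√(I₁/I₂).
I₁/I₂ = 1010/7.60 = 132.9, so d₂ = 2.98 × √132.9 = 34.35 m.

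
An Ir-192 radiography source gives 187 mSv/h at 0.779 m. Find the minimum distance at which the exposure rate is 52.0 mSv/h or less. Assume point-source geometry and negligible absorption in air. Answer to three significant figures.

1.48 m

Using I₁d₁² = I₂d₂², d₂ = d₁·√(I₁/I₂).
I₁/I₂ = 187/52.0 = 3.596, so d₂ = 0.779 × √3.596 = 1.477 m.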